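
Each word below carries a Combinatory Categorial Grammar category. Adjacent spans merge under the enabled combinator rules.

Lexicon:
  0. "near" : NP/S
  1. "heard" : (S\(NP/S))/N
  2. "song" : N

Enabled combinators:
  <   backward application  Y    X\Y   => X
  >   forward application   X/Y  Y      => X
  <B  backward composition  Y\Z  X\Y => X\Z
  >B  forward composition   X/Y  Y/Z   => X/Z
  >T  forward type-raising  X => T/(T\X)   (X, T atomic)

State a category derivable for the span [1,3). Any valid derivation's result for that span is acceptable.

[0,3] S   <
  [0,1] "near" : NP/S
  [1,3] S\(NP/S)   >
    [1,2] "heard" : (S\(NP/S))/N
    [2,3] "song" : N

S\(NP/S)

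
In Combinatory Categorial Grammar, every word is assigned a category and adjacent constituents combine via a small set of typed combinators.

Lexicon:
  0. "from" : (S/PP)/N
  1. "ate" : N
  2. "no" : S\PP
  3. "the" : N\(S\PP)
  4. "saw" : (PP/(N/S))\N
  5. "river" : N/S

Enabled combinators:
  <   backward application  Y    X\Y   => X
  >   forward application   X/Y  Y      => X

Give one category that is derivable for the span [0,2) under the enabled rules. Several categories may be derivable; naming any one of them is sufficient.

S/PP

[0,6] S   >
  [0,2] S/PP   >
    [0,1] "from" : (S/PP)/N
    [1,2] "ate" : N
  [2,6] PP   >
    [2,5] PP/(N/S)   <
      [2,4] N   <
        [2,3] "no" : S\PP
        [3,4] "the" : N\(S\PP)
      [4,5] "saw" : (PP/(N/S))\N
    [5,6] "river" : N/S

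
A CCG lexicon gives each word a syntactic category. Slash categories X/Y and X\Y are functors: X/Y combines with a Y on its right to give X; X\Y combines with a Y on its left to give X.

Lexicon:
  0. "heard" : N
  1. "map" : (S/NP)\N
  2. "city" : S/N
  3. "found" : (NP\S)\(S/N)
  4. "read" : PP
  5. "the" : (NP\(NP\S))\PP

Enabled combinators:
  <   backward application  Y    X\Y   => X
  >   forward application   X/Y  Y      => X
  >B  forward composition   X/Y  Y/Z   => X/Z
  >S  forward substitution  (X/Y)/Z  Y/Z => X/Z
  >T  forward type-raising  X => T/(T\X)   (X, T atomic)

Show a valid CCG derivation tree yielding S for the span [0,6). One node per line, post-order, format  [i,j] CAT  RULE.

[0,6] S   >
  [0,2] S/NP   <
    [0,1] "heard" : N
    [1,2] "map" : (S/NP)\N
  [2,6] NP   <
    [2,4] NP\S   <
      [2,3] "city" : S/N
      [3,4] "found" : (NP\S)\(S/N)
    [4,6] NP\(NP\S)   <
      [4,5] "read" : PP
      [5,6] "the" : (NP\(NP\S))\PP

[0,1] N  lex  "heard"
[1,2] (S/NP)\N  lex  "map"
[0,2] S/NP  <  k=1
[2,3] S/N  lex  "city"
[3,4] (NP\S)\(S/N)  lex  "found"
[2,4] NP\S  <  k=3
[4,5] PP  lex  "read"
[5,6] (NP\(NP\S))\PP  lex  "the"
[4,6] NP\(NP\S)  <  k=5
[2,6] NP  <  k=4
[0,6] S  >  k=2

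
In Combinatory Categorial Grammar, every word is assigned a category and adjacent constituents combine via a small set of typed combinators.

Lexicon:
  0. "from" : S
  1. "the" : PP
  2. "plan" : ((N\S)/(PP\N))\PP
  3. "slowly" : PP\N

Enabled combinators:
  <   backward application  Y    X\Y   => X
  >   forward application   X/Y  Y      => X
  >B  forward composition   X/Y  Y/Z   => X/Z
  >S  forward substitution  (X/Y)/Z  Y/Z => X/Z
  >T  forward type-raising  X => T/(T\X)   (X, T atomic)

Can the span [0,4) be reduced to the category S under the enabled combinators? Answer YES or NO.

S PP ((N\S)/(PP\N))\PP PP\N
CKY chart[0,4] = {N, N/(N\N), NP/(NP\N), PP/(PP\N), S/(S\N)}; S ∉ chart

NO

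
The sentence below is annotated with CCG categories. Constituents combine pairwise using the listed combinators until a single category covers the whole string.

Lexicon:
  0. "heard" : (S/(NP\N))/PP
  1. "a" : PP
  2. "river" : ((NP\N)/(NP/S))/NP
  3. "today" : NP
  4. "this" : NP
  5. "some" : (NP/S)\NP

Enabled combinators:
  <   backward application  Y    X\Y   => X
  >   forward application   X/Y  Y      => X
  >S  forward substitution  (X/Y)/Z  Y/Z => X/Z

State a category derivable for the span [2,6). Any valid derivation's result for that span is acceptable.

NP\N

[0,6] S   >
  [0,2] S/(NP\N)   >
    [0,1] "heard" : (S/(NP\N))/PP
    [1,2] "a" : PP
  [2,6] NP\N   >
    [2,4] (NP\N)/(NP/S)   >
      [2,3] "river" : ((NP\N)/(NP/S))/NP
      [3,4] "today" : NP
    [4,6] NP/S   <
      [4,5] "this" : NP
      [5,6] "some" : (NP/S)\NP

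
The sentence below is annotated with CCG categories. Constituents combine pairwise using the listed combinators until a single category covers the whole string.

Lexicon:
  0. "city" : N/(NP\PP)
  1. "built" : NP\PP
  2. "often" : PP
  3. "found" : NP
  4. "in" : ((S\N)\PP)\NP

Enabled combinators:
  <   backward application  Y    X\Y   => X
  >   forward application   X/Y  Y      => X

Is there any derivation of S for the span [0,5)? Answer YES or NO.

YES

[0,5] S   <
  [0,2] N   >
    [0,1] "city" : N/(NP\PP)
    [1,2] "built" : NP\PP
  [2,5] S\N   <
    [2,3] "often" : PP
    [3,5] (S\N)\PP   <
      [3,4] "found" : NP
      [4,5] "in" : ((S\N)\PP)\NP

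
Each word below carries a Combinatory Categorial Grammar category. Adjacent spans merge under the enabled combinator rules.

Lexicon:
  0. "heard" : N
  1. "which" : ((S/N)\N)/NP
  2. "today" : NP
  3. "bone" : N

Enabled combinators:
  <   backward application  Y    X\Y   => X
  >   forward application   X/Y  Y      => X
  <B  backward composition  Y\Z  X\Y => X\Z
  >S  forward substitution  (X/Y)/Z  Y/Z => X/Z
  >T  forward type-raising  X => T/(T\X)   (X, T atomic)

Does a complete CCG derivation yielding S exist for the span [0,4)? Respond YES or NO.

YES

[0,4] S   >
  [0,3] S/N   <
    [0,1] "heard" : N
    [1,3] (S/N)\N   >
      [1,2] "which" : ((S/N)\N)/NP
      [2,3] "today" : NP
  [3,4] "bone" : N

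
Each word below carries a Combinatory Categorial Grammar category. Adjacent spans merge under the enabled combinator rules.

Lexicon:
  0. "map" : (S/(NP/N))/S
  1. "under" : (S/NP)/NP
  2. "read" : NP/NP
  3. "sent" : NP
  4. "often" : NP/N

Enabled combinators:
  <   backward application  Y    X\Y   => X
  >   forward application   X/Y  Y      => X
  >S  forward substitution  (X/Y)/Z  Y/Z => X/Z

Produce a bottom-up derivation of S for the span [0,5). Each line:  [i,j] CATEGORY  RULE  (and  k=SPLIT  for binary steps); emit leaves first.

[0,5] S   >
  [0,4] S/(NP/N)   >
    [0,1] "map" : (S/(NP/N))/S
    [1,4] S   >
      [1,3] S/NP   >S
        [1,2] "under" : (S/NP)/NP
        [2,3] "read" : NP/NP
      [3,4] "sent" : NP
  [4,5] "often" : NP/N

[0,1] (S/(NP/N))/S  lex  "map"
[1,2] (S/NP)/NP  lex  "under"
[2,3] NP/NP  lex  "read"
[1,3] S/NP  >S  k=2
[3,4] NP  lex  "sent"
[1,4] S  >  k=3
[0,4] S/(NP/N)  >  k=1
[4,5] NP/N  lex  "often"
[0,5] S  >  k=4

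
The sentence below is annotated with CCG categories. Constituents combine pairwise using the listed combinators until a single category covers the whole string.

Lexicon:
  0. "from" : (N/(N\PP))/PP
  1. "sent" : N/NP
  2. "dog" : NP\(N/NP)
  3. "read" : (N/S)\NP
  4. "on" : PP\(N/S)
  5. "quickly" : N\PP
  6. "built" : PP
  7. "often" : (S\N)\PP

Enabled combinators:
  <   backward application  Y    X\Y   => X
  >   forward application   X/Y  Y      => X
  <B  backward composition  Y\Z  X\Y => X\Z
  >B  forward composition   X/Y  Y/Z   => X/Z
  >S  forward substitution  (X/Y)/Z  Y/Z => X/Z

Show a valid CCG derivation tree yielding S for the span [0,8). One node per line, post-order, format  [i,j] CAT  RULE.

[0,1] (N/(N\PP))/PP  lex  "from"
[1,2] N/NP  lex  "sent"
[2,3] NP\(N/NP)  lex  "dog"
[1,3] NP  <  k=2
[3,4] (N/S)\NP  lex  "read"
[4,5] PP\(N/S)  lex  "on"
[3,5] PP\NP  <B  k=4
[1,5] PP  <  k=3
[0,5] N/(N\PP)  >  k=1
[5,6] N\PP  lex  "quickly"
[0,6] N  >  k=5
[6,7] PP  lex  "built"
[7,8] (S\N)\PP  lex  "often"
[6,8] S\N  <  k=7
[0,8] S  <  k=6

[0,8] S   <
  [0,6] N   >
    [0,5] N/(N\PP)   >
      [0,1] "from" : (N/(N\PP))/PP
      [1,5] PP   <
        [1,3] NP   <
          [1,2] "sent" : N/NP
          [2,3] "dog" : NP\(N/NP)
        [3,5] PP\NP   <B
          [3,4] "read" : (N/S)\NP
          [4,5] "on" : PP\(N/S)
    [5,6] "quickly" : N\PP
  [6,8] S\N   <
    [6,7] "built" : PP
    [7,8] "often" : (S\N)\PP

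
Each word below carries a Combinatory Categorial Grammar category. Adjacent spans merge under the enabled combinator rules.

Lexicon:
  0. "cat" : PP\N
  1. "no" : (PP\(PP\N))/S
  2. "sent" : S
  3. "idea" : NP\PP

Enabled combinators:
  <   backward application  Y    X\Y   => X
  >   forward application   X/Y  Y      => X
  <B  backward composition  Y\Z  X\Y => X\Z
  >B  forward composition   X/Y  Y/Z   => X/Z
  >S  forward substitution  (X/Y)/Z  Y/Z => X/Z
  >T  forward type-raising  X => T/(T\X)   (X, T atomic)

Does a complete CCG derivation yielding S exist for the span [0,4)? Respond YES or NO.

NO

PP\N (PP\(PP\N))/S S NP\PP
CKY chart[0,4] = {N/(N\NP), NP, NP/(NP\NP), PP/(PP\NP), S/(S\NP)}; S ∉ chart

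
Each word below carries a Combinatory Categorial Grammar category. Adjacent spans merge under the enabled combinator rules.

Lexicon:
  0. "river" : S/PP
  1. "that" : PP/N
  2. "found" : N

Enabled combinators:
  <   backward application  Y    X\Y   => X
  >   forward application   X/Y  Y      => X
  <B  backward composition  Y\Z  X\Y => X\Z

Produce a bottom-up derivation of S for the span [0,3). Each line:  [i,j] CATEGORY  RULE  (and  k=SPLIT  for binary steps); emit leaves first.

[0,1] S/PP  lex  "river"
[1,2] PP/N  lex  "that"
[2,3] N  lex  "found"
[1,3] PP  >  k=2
[0,3] S  >  k=1

[0,3] S   >
  [0,1] "river" : S/PP
  [1,3] PP   >
    [1,2] "that" : PP/N
    [2,3] "found" : N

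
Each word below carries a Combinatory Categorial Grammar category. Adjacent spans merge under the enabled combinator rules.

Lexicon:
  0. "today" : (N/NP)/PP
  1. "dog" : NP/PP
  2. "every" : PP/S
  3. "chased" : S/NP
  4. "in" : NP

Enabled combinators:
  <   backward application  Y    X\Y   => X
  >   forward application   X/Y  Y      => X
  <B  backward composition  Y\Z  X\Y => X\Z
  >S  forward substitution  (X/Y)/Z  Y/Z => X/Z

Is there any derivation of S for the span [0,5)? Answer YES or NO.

NO

(N/NP)/PP NP/PP PP/S S/NP NP
CKY chart[0,5] = {N}; S ∉ chart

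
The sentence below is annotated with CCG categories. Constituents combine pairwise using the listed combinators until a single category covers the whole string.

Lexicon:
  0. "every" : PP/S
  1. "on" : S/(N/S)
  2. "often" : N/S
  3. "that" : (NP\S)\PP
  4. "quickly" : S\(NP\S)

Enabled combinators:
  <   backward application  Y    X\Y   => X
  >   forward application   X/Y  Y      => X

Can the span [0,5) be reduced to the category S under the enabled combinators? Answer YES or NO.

[0,5] S   <
  [0,4] NP\S   <
    [0,3] PP   >
      [0,1] "every" : PP/S
      [1,3] S   >
        [1,2] "on" : S/(N/S)
        [2,3] "often" : N/S
    [3,4] "that" : (NP\S)\PP
  [4,5] "quickly" : S\(NP\S)

YES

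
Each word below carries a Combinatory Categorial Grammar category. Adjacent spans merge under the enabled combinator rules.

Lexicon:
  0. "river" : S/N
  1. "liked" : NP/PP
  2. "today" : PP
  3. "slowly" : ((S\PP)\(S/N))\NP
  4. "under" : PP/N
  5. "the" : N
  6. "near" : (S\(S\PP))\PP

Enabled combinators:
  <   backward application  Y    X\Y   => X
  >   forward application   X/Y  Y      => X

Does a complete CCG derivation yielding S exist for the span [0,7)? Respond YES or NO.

YES

[0,7] S   <
  [0,4] S\PP   <
    [0,1] "river" : S/N
    [1,4] (S\PP)\(S/N)   <
      [1,3] NP   >
        [1,2] "liked" : NP/PP
        [2,3] "today" : PP
      [3,4] "slowly" : ((S\PP)\(S/N))\NP
  [4,7] S\(S\PP)   <
    [4,6] PP   >
      [4,5] "under" : PP/N
      [5,6] "the" : N
    [6,7] "near" : (S\(S\PP))\PP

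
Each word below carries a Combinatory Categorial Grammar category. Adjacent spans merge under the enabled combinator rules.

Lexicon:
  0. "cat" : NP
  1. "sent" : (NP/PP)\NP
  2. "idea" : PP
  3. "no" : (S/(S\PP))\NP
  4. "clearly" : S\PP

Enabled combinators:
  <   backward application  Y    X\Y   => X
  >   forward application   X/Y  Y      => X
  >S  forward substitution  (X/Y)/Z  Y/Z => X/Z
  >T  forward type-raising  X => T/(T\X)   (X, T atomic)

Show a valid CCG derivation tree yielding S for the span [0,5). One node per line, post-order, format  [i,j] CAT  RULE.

[0,5] S   >
  [0,4] S/(S\PP)   <
    [0,3] NP   >
      [0,2] NP/PP   <
        [0,1] "cat" : NP
        [1,2] "sent" : (NP/PP)\NP
      [2,3] "idea" : PP
    [3,4] "no" : (S/(S\PP))\NP
  [4,5] "clearly" : S\PP

[0,1] NP  lex  "cat"
[1,2] (NP/PP)\NP  lex  "sent"
[0,2] NP/PP  <  k=1
[2,3] PP  lex  "idea"
[0,3] NP  >  k=2
[3,4] (S/(S\PP))\NP  lex  "no"
[0,4] S/(S\PP)  <  k=3
[4,5] S\PP  lex  "clearly"
[0,5] S  >  k=4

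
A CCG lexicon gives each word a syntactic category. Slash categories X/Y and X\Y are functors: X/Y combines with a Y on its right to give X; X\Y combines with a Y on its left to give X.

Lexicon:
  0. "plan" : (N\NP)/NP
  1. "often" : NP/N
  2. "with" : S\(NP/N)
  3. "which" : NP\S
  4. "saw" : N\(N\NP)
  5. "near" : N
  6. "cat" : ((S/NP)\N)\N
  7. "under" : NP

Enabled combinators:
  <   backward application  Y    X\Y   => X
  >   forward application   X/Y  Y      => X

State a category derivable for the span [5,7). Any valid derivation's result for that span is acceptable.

(S/NP)\N

[0,8] S   >
  [0,7] S/NP   <
    [0,5] N   <
      [0,4] N\NP   >
        [0,1] "plan" : (N\NP)/NP
        [1,4] NP   <
          [1,3] S   <
            [1,2] "often" : NP/N
            [2,3] "with" : S\(NP/N)
          [3,4] "which" : NP\S
      [4,5] "saw" : N\(N\NP)
    [5,7] (S/NP)\N   <
      [5,6] "near" : N
      [6,7] "cat" : ((S/NP)\N)\N
  [7,8] "under" : NP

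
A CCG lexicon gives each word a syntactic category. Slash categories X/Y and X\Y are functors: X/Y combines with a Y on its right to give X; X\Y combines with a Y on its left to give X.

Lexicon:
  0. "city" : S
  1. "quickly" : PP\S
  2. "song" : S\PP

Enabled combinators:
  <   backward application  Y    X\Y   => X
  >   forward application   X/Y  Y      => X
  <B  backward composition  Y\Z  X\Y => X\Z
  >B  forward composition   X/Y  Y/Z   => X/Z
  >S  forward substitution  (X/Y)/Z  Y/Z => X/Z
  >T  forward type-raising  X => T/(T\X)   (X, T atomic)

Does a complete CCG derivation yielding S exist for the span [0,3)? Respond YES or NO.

[0,3] S   <
  [0,2] PP   <
    [0,1] "city" : S
    [1,2] "quickly" : PP\S
  [2,3] "song" : S\PP

YES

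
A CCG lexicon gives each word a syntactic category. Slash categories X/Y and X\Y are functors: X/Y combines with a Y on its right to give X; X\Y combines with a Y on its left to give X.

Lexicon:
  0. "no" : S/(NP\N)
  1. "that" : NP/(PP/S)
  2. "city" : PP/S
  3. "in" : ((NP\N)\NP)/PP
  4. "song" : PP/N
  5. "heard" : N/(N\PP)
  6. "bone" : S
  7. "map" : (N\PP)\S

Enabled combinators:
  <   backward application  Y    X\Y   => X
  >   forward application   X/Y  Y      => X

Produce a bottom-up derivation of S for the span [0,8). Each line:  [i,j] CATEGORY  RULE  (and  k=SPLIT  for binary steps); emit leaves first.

[0,1] S/(NP\N)  lex  "no"
[1,2] NP/(PP/S)  lex  "that"
[2,3] PP/S  lex  "city"
[1,3] NP  >  k=2
[3,4] ((NP\N)\NP)/PP  lex  "in"
[4,5] PP/N  lex  "song"
[5,6] N/(N\PP)  lex  "heard"
[6,7] S  lex  "bone"
[7,8] (N\PP)\S  lex  "map"
[6,8] N\PP  <  k=7
[5,8] N  >  k=6
[4,8] PP  >  k=5
[3,8] (NP\N)\NP  >  k=4
[1,8] NP\N  <  k=3
[0,8] S  >  k=1

[0,8] S   >
  [0,1] "no" : S/(NP\N)
  [1,8] NP\N   <
    [1,3] NP   >
      [1,2] "that" : NP/(PP/S)
      [2,3] "city" : PP/S
    [3,8] (NP\N)\NP   >
      [3,4] "in" : ((NP\N)\NP)/PP
      [4,8] PP   >
        [4,5] "song" : PP/N
        [5,8] N   >
          [5,6] "heard" : N/(N\PP)
          [6,8] N\PP   <
            [6,7] "bone" : S
            [7,8] "map" : (N\PP)\S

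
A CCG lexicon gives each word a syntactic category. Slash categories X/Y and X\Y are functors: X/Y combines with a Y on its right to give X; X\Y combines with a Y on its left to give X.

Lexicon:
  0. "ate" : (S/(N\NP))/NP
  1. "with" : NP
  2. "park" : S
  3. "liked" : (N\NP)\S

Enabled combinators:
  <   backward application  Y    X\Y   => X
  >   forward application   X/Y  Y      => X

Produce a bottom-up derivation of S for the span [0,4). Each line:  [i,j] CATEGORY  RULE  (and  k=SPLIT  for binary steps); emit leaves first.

[0,1] (S/(N\NP))/NP  lex  "ate"
[1,2] NP  lex  "with"
[0,2] S/(N\NP)  >  k=1
[2,3] S  lex  "park"
[3,4] (N\NP)\S  lex  "liked"
[2,4] N\NP  <  k=3
[0,4] S  >  k=2

[0,4] S   >
  [0,2] S/(N\NP)   >
    [0,1] "ate" : (S/(N\NP))/NP
    [1,2] "with" : NP
  [2,4] N\NP   <
    [2,3] "park" : S
    [3,4] "liked" : (N\NP)\S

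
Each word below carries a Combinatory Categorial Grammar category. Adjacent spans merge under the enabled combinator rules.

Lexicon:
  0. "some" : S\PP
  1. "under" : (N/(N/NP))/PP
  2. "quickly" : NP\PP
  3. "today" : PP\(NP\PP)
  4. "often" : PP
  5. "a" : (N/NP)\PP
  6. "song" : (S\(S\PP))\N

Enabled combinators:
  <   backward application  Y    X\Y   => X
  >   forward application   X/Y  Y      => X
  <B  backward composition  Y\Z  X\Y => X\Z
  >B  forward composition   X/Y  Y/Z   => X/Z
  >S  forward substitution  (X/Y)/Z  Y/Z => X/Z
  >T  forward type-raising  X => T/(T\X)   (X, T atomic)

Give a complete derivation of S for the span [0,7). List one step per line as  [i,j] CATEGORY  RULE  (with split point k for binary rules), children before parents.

[0,1] S\PP  lex  "some"
[1,2] (N/(N/NP))/PP  lex  "under"
[2,3] NP\PP  lex  "quickly"
[3,4] PP\(NP\PP)  lex  "today"
[2,4] PP  <  k=3
[1,4] N/(N/NP)  >  k=2
[4,5] PP  lex  "often"
[5,6] (N/NP)\PP  lex  "a"
[4,6] N/NP  <  k=5
[1,6] N  >  k=4
[6,7] (S\(S\PP))\N  lex  "song"
[1,7] S\(S\PP)  <  k=6
[0,7] S  <  k=1

[0,7] S   <
  [0,1] "some" : S\PP
  [1,7] S\(S\PP)   <
    [1,6] N   >
      [1,4] N/(N/NP)   >
        [1,2] "under" : (N/(N/NP))/PP
        [2,4] PP   <
          [2,3] "quickly" : NP\PP
          [3,4] "today" : PP\(NP\PP)
      [4,6] N/NP   <
        [4,5] "often" : PP
        [5,6] "a" : (N/NP)\PP
    [6,7] "song" : (S\(S\PP))\N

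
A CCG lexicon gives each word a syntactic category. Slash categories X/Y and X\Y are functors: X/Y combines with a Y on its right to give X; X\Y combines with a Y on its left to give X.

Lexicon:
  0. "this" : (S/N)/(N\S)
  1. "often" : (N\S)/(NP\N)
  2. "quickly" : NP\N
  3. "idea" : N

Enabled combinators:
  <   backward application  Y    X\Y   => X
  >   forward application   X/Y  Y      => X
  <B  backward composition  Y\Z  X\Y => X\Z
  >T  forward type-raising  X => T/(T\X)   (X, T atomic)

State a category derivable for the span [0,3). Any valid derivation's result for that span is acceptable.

S/N

[0,4] S   >
  [0,3] S/N   >
    [0,1] "this" : (S/N)/(N\S)
    [1,3] N\S   >
      [1,2] "often" : (N\S)/(NP\N)
      [2,3] "quickly" : NP\N
  [3,4] "idea" : N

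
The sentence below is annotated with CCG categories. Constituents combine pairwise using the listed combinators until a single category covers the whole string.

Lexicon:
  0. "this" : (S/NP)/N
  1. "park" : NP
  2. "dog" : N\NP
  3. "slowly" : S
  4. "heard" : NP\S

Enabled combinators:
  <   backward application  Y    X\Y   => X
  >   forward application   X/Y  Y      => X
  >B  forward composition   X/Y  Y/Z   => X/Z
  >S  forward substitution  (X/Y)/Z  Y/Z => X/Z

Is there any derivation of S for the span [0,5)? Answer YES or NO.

[0,5] S   >
  [0,3] S/NP   >
    [0,1] "this" : (S/NP)/N
    [1,3] N   <
      [1,2] "park" : NP
      [2,3] "dog" : N\NP
  [3,5] NP   <
    [3,4] "slowly" : S
    [4,5] "heard" : NP\S

YES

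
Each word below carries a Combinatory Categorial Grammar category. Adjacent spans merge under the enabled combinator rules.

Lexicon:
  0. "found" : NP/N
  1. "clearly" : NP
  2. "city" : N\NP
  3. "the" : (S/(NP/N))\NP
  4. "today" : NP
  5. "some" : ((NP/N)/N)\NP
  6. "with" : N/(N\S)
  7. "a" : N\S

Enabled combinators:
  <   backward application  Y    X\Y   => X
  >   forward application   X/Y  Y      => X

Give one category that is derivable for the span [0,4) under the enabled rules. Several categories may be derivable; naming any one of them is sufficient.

S/(NP/N)

[0,8] S   >
  [0,4] S/(NP/N)   <
    [0,3] NP   >
      [0,1] "found" : NP/N
      [1,3] N   <
        [1,2] "clearly" : NP
        [2,3] "city" : N\NP
    [3,4] "the" : (S/(NP/N))\NP
  [4,8] NP/N   >
    [4,6] (NP/N)/N   <
      [4,5] "today" : NP
      [5,6] "some" : ((NP/N)/N)\NP
    [6,8] N   >
      [6,7] "with" : N/(N\S)
      [7,8] "a" : N\S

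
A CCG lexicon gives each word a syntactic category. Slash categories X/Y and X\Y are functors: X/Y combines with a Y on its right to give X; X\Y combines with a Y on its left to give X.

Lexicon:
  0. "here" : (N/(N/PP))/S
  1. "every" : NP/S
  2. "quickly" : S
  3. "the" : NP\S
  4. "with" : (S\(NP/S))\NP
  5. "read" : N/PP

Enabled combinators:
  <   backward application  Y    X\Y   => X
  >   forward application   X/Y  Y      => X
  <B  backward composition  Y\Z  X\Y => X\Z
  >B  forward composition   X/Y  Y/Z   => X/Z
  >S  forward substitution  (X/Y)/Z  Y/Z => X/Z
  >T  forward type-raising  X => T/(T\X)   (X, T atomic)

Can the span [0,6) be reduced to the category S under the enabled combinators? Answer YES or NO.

(N/(N/PP))/S NP/S S NP\S (S\(NP/S))\NP N/PP
CKY chart[0,6] = {N, N/(N\N), NP/(NP\N), PP/(PP\N), S/(S\N)}; S ∉ chart

NO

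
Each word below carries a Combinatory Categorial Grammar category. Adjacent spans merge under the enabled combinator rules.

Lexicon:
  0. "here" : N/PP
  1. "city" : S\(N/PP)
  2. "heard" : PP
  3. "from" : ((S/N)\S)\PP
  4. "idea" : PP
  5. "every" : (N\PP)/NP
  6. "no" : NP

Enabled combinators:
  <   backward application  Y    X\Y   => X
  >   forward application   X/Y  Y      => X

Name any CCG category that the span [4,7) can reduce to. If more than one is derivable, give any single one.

N

[0,7] S   >
  [0,4] S/N   <
    [0,2] S   <
      [0,1] "here" : N/PP
      [1,2] "city" : S\(N/PP)
    [2,4] (S/N)\S   <
      [2,3] "heard" : PP
      [3,4] "from" : ((S/N)\S)\PP
  [4,7] N   <
    [4,5] "idea" : PP
    [5,7] N\PP   >
      [5,6] "every" : (N\PP)/NP
      [6,7] "no" : NP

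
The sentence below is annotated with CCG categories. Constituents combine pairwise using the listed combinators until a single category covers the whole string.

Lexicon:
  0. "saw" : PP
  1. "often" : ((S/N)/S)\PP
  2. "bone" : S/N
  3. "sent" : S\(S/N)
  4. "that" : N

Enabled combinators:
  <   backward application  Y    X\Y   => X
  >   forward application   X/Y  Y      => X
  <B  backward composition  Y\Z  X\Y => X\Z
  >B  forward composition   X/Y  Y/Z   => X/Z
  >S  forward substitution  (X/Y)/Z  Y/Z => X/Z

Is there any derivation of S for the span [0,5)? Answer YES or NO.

YES

[0,5] S   >
  [0,4] S/N   >
    [0,2] (S/N)/S   <
      [0,1] "saw" : PP
      [1,2] "often" : ((S/N)/S)\PP
    [2,4] S   <
      [2,3] "bone" : S/N
      [3,4] "sent" : S\(S/N)
  [4,5] "that" : N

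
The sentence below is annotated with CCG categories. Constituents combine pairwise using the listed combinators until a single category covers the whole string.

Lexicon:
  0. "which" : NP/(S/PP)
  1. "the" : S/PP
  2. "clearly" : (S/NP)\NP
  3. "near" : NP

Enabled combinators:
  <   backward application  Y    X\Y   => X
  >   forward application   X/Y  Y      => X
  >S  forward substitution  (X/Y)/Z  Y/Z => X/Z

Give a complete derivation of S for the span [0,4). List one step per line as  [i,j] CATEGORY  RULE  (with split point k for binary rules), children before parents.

[0,1] NP/(S/PP)  lex  "which"
[1,2] S/PP  lex  "the"
[0,2] NP  >  k=1
[2,3] (S/NP)\NP  lex  "clearly"
[0,3] S/NP  <  k=2
[3,4] NP  lex  "near"
[0,4] S  >  k=3

[0,4] S   >
  [0,3] S/NP   <
    [0,2] NP   >
      [0,1] "which" : NP/(S/PP)
      [1,2] "the" : S/PP
    [2,3] "clearly" : (S/NP)\NP
  [3,4] "near" : NP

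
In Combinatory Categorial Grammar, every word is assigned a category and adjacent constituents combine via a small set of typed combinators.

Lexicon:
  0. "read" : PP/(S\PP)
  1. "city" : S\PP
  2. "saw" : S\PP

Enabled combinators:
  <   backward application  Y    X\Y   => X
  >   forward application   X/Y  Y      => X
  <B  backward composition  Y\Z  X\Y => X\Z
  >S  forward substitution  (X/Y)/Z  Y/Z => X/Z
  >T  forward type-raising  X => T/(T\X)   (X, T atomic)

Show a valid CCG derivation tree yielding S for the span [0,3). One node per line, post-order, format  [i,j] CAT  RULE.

[0,1] PP/(S\PP)  lex  "read"
[1,2] S\PP  lex  "city"
[0,2] PP  >  k=1
[2,3] S\PP  lex  "saw"
[0,3] S  <  k=2

[0,3] S   <
  [0,2] PP   >
    [0,1] "read" : PP/(S\PP)
    [1,2] "city" : S\PP
  [2,3] "saw" : S\PP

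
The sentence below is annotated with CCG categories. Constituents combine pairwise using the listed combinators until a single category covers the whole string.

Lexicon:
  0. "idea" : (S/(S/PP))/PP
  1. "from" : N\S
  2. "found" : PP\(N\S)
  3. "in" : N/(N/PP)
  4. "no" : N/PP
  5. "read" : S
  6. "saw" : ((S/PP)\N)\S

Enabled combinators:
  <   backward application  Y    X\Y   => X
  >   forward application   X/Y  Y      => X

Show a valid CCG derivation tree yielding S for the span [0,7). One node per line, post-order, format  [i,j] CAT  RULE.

[0,7] S   >
  [0,3] S/(S/PP)   >
    [0,1] "idea" : (S/(S/PP))/PP
    [1,3] PP   <
      [1,2] "from" : N\S
      [2,3] "found" : PP\(N\S)
  [3,7] S/PP   <
    [3,5] N   >
      [3,4] "in" : N/(N/PP)
      [4,5] "no" : N/PP
    [5,7] (S/PP)\N   <
      [5,6] "read" : S
      [6,7] "saw" : ((S/PP)\N)\S

[0,1] (S/(S/PP))/PP  lex  "idea"
[1,2] N\S  lex  "from"
[2,3] PP\(N\S)  lex  "found"
[1,3] PP  <  k=2
[0,3] S/(S/PP)  >  k=1
[3,4] N/(N/PP)  lex  "in"
[4,5] N/PP  lex  "no"
[3,5] N  >  k=4
[5,6] S  lex  "read"
[6,7] ((S/PP)\N)\S  lex  "saw"
[5,7] (S/PP)\N  <  k=6
[3,7] S/PP  <  k=5
[0,7] S  >  k=3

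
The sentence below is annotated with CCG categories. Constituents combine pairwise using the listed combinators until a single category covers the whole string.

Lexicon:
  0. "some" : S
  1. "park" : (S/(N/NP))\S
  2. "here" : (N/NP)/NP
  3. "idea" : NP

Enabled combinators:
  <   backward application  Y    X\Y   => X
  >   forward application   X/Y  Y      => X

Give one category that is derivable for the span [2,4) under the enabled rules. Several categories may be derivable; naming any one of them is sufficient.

[0,4] S   >
  [0,2] S/(N/NP)   <
    [0,1] "some" : S
    [1,2] "park" : (S/(N/NP))\S
  [2,4] N/NP   >
    [2,3] "here" : (N/NP)/NP
    [3,4] "idea" : NP

N/NP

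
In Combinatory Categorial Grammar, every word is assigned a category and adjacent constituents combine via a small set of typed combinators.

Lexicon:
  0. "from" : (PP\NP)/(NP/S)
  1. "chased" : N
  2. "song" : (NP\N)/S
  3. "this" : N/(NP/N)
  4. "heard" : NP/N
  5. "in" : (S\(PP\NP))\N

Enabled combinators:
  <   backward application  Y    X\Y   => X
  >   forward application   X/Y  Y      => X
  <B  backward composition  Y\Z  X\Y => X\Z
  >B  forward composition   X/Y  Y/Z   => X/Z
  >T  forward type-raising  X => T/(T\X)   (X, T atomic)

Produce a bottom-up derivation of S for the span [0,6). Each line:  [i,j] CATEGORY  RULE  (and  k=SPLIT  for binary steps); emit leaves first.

[0,6] S   <
  [0,3] PP\NP   >
    [0,1] "from" : (PP\NP)/(NP/S)
    [1,3] NP/S   >B
      [1,2] NP/(NP\N)   >T
        [1,2] "chased" : N
      [2,3] "song" : (NP\N)/S
  [3,6] S\(PP\NP)   <
    [3,5] N   >
      [3,4] "this" : N/(NP/N)
      [4,5] "heard" : NP/N
    [5,6] "in" : (S\(PP\NP))\N

[0,1] (PP\NP)/(NP/S)  lex  "from"
[1,2] N  lex  "chased"
[1,2] NP/(NP\N)  >T
[2,3] (NP\N)/S  lex  "song"
[1,3] NP/S  >B  k=2
[0,3] PP\NP  >  k=1
[3,4] N/(NP/N)  lex  "this"
[4,5] NP/N  lex  "heard"
[3,5] N  >  k=4
[5,6] (S\(PP\NP))\N  lex  "in"
[3,6] S\(PP\NP)  <  k=5
[0,6] S  <  k=3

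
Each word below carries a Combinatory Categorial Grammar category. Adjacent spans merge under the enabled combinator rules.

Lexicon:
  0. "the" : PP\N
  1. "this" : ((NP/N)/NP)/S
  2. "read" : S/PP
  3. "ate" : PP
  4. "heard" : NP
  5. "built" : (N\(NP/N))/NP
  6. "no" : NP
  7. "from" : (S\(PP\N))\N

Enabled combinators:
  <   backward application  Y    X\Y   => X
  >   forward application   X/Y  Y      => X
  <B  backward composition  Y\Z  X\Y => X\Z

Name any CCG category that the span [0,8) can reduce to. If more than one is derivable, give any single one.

[0,8] S   <
  [0,1] "the" : PP\N
  [1,8] S\(PP\N)   <
    [1,7] N   <
      [1,5] NP/N   >
        [1,4] (NP/N)/NP   >
          [1,2] "this" : ((NP/N)/NP)/S
          [2,4] S   >
            [2,3] "read" : S/PP
            [3,4] "ate" : PP
        [4,5] "heard" : NP
      [5,7] N\(NP/N)   >
        [5,6] "built" : (N\(NP/N))/NP
        [6,7] "no" : NP
    [7,8] "from" : (S\(PP\N))\N

S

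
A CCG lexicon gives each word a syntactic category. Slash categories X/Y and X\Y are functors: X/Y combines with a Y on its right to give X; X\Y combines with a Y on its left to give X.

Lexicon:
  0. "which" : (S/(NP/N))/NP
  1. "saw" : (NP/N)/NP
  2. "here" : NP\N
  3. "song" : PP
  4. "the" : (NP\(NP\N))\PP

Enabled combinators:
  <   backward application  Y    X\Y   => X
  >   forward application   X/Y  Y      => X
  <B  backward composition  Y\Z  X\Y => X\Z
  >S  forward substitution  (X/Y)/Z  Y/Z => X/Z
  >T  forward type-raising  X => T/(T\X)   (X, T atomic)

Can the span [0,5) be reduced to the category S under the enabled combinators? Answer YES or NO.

[0,5] S   >
  [0,2] S/NP   >S
    [0,1] "which" : (S/(NP/N))/NP
    [1,2] "saw" : (NP/N)/NP
  [2,5] NP   <
    [2,3] "here" : NP\N
    [3,5] NP\(NP\N)   <
      [3,4] "song" : PP
      [4,5] "the" : (NP\(NP\N))\PP

YES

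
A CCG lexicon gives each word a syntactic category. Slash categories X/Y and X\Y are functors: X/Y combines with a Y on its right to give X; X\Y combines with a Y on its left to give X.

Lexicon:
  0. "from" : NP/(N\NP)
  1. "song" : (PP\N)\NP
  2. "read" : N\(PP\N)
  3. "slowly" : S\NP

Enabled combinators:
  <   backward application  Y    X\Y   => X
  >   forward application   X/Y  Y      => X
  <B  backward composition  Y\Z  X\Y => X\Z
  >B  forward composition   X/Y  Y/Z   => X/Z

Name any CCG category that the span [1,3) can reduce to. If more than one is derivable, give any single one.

N\NP

[0,4] S   <
  [0,3] NP   >
    [0,1] "from" : NP/(N\NP)
    [1,3] N\NP   <B
      [1,2] "song" : (PP\N)\NP
      [2,3] "read" : N\(PP\N)
  [3,4] "slowly" : S\NP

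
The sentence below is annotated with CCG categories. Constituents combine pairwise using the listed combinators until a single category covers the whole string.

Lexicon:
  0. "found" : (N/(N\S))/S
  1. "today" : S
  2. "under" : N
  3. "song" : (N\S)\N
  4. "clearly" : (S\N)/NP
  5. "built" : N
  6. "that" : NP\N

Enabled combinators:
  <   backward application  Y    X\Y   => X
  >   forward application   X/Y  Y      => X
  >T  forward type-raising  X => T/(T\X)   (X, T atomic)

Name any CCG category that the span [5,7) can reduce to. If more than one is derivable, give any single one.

[0,7] S   <
  [0,4] N   >
    [0,2] N/(N\S)   >
      [0,1] "found" : (N/(N\S))/S
      [1,2] "today" : S
    [2,4] N\S   <
      [2,3] "under" : N
      [3,4] "song" : (N\S)\N
  [4,7] S\N   >
    [4,5] "clearly" : (S\N)/NP
    [5,7] NP   <
      [5,6] "built" : N
      [6,7] "that" : NP\N

NP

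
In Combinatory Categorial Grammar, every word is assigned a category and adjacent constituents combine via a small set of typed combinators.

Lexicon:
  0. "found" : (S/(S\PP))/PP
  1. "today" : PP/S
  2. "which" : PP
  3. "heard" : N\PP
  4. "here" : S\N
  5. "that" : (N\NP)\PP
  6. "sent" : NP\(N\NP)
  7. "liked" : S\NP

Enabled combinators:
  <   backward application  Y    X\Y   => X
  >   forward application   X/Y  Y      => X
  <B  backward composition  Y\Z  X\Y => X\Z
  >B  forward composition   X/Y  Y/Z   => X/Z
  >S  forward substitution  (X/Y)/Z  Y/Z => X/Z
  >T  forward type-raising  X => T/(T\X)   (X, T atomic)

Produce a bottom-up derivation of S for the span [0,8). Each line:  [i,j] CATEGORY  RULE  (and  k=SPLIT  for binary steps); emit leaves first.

[0,1] (S/(S\PP))/PP  lex  "found"
[1,2] PP/S  lex  "today"
[2,3] PP  lex  "which"
[3,4] N\PP  lex  "heard"
[2,4] N  <  k=3
[4,5] S\N  lex  "here"
[2,5] S  <  k=4
[1,5] PP  >  k=2
[0,5] S/(S\PP)  >  k=1
[5,6] (N\NP)\PP  lex  "that"
[6,7] NP\(N\NP)  lex  "sent"
[5,7] NP\PP  <B  k=6
[7,8] S\NP  lex  "liked"
[5,8] S\PP  <B  k=7
[0,8] S  >  k=5

[0,8] S   >
  [0,5] S/(S\PP)   >
    [0,1] "found" : (S/(S\PP))/PP
    [1,5] PP   >
      [1,2] "today" : PP/S
      [2,5] S   <
        [2,4] N   <
          [2,3] "which" : PP
          [3,4] "heard" : N\PP
        [4,5] "here" : S\N
  [5,8] S\PP   <B
    [5,7] NP\PP   <B
      [5,6] "that" : (N\NP)\PP
      [6,7] "sent" : NP\(N\NP)
    [7,8] "liked" : S\NP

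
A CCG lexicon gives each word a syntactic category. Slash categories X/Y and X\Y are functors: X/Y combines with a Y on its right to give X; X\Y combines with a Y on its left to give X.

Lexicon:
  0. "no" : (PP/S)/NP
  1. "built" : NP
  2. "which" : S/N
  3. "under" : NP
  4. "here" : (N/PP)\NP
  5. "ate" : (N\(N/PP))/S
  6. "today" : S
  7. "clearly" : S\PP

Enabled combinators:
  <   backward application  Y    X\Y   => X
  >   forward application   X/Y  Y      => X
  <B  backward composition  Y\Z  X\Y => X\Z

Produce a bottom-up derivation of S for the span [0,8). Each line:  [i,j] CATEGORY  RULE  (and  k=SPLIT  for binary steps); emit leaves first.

[0,1] (PP/S)/NP  lex  "no"
[1,2] NP  lex  "built"
[0,2] PP/S  >  k=1
[2,3] S/N  lex  "which"
[3,4] NP  lex  "under"
[4,5] (N/PP)\NP  lex  "here"
[3,5] N/PP  <  k=4
[5,6] (N\(N/PP))/S  lex  "ate"
[6,7] S  lex  "today"
[5,7] N\(N/PP)  >  k=6
[3,7] N  <  k=5
[2,7] S  >  k=3
[0,7] PP  >  k=2
[7,8] S\PP  lex  "clearly"
[0,8] S  <  k=7

[0,8] S   <
  [0,7] PP   >
    [0,2] PP/S   >
      [0,1] "no" : (PP/S)/NP
      [1,2] "built" : NP
    [2,7] S   >
      [2,3] "which" : S/N
      [3,7] N   <
        [3,5] N/PP   <
          [3,4] "under" : NP
          [4,5] "here" : (N/PP)\NP
        [5,7] N\(N/PP)   >
          [5,6] "ate" : (N\(N/PP))/S
          [6,7] "today" : S
  [7,8] "clearly" : S\PP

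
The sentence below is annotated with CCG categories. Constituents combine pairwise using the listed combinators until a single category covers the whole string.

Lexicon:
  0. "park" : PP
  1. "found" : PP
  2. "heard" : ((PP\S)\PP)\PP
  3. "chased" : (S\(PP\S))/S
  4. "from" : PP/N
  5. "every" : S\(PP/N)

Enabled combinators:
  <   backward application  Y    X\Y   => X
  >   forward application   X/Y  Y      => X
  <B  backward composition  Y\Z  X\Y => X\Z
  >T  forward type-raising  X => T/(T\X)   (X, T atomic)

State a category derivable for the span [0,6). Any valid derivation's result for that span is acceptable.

S

[0,6] S   <
  [0,1] "park" : PP
  [1,6] S\PP   <B
    [1,3] (PP\S)\PP   <
      [1,2] "found" : PP
      [2,3] "heard" : ((PP\S)\PP)\PP
    [3,6] S\(PP\S)   >
      [3,4] "chased" : (S\(PP\S))/S
      [4,6] S   <
        [4,5] "from" : PP/N
        [5,6] "every" : S\(PP/N)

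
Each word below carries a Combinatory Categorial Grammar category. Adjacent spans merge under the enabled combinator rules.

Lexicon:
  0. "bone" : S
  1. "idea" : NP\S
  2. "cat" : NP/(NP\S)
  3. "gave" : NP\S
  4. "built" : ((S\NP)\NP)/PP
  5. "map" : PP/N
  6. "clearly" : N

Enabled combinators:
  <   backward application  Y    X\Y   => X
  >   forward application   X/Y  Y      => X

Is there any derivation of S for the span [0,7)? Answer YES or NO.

[0,7] S   <
  [0,2] NP   <
    [0,1] "bone" : S
    [1,2] "idea" : NP\S
  [2,7] S\NP   <
    [2,4] NP   >
      [2,3] "cat" : NP/(NP\S)
      [3,4] "gave" : NP\S
    [4,7] (S\NP)\NP   >
      [4,5] "built" : ((S\NP)\NP)/PP
      [5,7] PP   >
        [5,6] "map" : PP/N
        [6,7] "clearly" : N

YES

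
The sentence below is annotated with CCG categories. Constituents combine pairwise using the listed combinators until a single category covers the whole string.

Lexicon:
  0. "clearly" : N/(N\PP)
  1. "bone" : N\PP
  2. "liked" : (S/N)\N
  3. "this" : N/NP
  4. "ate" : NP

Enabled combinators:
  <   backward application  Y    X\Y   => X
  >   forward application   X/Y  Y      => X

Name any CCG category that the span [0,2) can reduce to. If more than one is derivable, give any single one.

N

[0,5] S   >
  [0,3] S/N   <
    [0,2] N   >
      [0,1] "clearly" : N/(N\PP)
      [1,2] "bone" : N\PP
    [2,3] "liked" : (S/N)\N
  [3,5] N   >
    [3,4] "this" : N/NP
    [4,5] "ate" : NP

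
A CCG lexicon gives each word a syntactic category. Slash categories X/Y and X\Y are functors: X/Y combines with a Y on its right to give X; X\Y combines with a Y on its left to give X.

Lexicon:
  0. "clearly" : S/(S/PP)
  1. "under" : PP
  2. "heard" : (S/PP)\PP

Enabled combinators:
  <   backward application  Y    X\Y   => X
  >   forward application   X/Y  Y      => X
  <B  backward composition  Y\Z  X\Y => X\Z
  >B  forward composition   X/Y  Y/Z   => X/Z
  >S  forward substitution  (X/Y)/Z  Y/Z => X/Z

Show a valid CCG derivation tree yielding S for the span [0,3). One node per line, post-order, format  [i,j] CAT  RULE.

[0,3] S   >
  [0,1] "clearly" : S/(S/PP)
  [1,3] S/PP   <
    [1,2] "under" : PP
    [2,3] "heard" : (S/PP)\PP

[0,1] S/(S/PP)  lex  "clearly"
[1,2] PP  lex  "under"
[2,3] (S/PP)\PP  lex  "heard"
[1,3] S/PP  <  k=2
[0,3] S  >  k=1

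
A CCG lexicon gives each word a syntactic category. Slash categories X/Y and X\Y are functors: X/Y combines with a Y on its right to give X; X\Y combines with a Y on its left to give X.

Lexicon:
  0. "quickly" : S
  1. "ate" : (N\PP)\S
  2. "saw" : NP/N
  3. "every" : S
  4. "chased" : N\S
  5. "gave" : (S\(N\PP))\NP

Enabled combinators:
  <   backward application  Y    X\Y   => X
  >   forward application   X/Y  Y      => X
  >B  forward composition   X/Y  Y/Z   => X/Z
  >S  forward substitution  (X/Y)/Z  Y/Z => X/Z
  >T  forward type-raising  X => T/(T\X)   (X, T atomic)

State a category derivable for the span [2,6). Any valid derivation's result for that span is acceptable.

[0,6] S   <
  [0,2] N\PP   <
    [0,1] "quickly" : S
    [1,2] "ate" : (N\PP)\S
  [2,6] S\(N\PP)   <
    [2,5] NP   >
      [2,3] "saw" : NP/N
      [3,5] N   >
        [3,4] N/(N\S)   >T
          [3,4] "every" : S
        [4,5] "chased" : N\S
    [5,6] "gave" : (S\(N\PP))\NP

S\(N\PP)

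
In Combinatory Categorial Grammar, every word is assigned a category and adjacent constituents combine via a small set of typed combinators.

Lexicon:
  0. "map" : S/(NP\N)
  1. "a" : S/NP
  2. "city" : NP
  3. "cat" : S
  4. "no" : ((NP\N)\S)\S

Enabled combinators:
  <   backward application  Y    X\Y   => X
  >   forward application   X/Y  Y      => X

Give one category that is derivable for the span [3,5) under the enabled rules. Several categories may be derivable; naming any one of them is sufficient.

(NP\N)\S

[0,5] S   >
  [0,1] "map" : S/(NP\N)
  [1,5] NP\N   <
    [1,3] S   >
      [1,2] "a" : S/NP
      [2,3] "city" : NP
    [3,5] (NP\N)\S   <
      [3,4] "cat" : S
      [4,5] "no" : ((NP\N)\S)\S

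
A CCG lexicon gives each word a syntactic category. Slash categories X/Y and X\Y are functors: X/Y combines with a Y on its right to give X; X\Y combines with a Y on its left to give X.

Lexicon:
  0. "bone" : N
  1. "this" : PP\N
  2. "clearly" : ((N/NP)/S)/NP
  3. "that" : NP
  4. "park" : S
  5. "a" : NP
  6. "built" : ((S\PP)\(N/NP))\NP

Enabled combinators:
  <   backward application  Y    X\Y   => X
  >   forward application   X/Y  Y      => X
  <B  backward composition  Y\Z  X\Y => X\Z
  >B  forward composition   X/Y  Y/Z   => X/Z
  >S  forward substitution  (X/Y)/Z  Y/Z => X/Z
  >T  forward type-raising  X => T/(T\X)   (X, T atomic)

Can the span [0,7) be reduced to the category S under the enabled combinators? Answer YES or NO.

YES

[0,7] S   <
  [0,2] PP   >
    [0,1] PP/(PP\N)   >T
      [0,1] "bone" : N
    [1,2] "this" : PP\N
  [2,7] S\PP   <
    [2,5] N/NP   >
      [2,4] (N/NP)/S   >
        [2,3] "clearly" : ((N/NP)/S)/NP
        [3,4] "that" : NP
      [4,5] "park" : S
    [5,7] (S\PP)\(N/NP)   <
      [5,6] "a" : NP
      [6,7] "built" : ((S\PP)\(N/NP))\NP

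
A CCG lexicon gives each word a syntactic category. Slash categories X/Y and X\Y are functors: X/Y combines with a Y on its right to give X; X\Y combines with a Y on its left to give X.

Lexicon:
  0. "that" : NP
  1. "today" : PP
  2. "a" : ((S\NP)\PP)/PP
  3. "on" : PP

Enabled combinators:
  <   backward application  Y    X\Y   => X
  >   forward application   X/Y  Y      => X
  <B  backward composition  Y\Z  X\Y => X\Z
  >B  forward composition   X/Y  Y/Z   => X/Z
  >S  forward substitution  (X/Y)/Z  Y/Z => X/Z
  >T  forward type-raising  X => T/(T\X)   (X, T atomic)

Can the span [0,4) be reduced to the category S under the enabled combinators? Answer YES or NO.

YES

[0,4] S   >
  [0,1] S/(S\NP)   >T
    [0,1] "that" : NP
  [1,4] S\NP   <
    [1,2] "today" : PP
    [2,4] (S\NP)\PP   >
      [2,3] "a" : ((S\NP)\PP)/PP
      [3,4] "on" : PP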